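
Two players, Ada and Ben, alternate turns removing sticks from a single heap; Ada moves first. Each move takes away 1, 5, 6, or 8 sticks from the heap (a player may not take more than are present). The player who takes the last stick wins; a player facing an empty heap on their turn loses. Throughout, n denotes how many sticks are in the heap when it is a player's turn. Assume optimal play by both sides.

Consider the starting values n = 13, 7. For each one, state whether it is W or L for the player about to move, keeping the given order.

13: L, 7: W

Classify positions by backward induction: terminal positions (no move available) are L. From any other position, the mover wins iff some move reaches an L.
n=0: no move → L
n=1: W (go to 0, an L position)
n=2: L (sole option 1(W) is W)
n=3: W (go to 2, an L position)
n=4: L (sole option 3(W) is W)
n=5: W (go to 4, an L position)
n=6: W (go to 0, an L position)
n=7: W (go to 2, an L position)
n=8: W (go to 2, an L position)
n=9: W (go to 4, an L position)
n=10: W (go to 4, an L position)
n=11: L (options 10(W), 6(W), 5(W), 3(W) are all W)
n=12: W (go to 11, an L position)
n=13: L (options 12(W), 8(W), 7(W), 5(W) are all W)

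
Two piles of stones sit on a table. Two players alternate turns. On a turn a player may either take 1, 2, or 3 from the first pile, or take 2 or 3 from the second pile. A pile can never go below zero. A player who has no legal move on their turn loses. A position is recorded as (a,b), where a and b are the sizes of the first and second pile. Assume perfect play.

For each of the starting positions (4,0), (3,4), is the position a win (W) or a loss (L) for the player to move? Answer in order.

Build the W/L table. Terminal = L. A non-terminal position is W if it has a move to some L; otherwise it is L.
No move ever increases a pile, so every position that can arise here has a ≤ 4 and b ≤ 4; it is enough to label the cells with 0 ≤ a ≤ 4 and 0 ≤ b ≤ 4.
Every move lowers a or b (never raises either), so fill the grid row by row in increasing a, and left to right within a row: each cell's successors are then already labelled.
      b=0  b=1  b=2  b=3  b=4
a=0:    L    L    W    W    W
a=1:    W    W    L    L    W
a=2:    W    W    W    W    L
a=3:    W    W    W    W    W
a=4:    L    L    W    W    W
Cells with no legal move (terminal, hence L): (0,0), (0,1).
The remaining L cells, each justified by listing all of its moves:
(1,2): →(0,2)(W), (1,0)(W) — all W, so L
(1,3): →(0,3)(W), (1,1)(W), (1,0)(W) — all W, so L
(2,4): →(1,4)(W), (0,4)(W), (2,2)(W), (2,1)(W) — all W, so L
(4,0): →(3,0)(W), (2,0)(W), (1,0)(W) — all W, so L
(4,1): →(3,1)(W), (2,1)(W), (1,1)(W) — all W, so L
Every other cell has at least one move into one of the L cells above, so it is W.
(4,0): one of the L cells justified above, so L
(3,4): the move to (2,4) reaches an L cell, so W

(4,0): L, (3,4): W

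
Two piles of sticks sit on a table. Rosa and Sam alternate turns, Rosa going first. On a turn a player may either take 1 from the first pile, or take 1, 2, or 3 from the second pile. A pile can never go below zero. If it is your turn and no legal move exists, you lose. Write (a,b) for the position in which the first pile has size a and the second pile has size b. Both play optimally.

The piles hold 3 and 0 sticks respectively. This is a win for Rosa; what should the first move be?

Work bottom-up. With no move the player to move loses. Otherwise the position is W if at least one move leads to an L position for the opponent, and L if every move leads to a W.
No move ever increases a pile, so every position that can arise here has a ≤ 3 and b ≤ 0; it is enough to label the cells with 0 ≤ a ≤ 3 and 0 ≤ b ≤ 0.
Every move lowers a or b (never raises either), so fill the grid row by row in increasing a, and left to right within a row: each cell's successors are then already labelled.
      b=0
a=0:    L
a=1:    W
a=2:    L
a=3:    W
Cells with no legal move (terminal, hence L): (0,0).
The remaining L cells, each justified by listing all of its moves:
(2,0): only reaches (1,0)(W), which is W → L
Every other cell has at least one move into one of the L cells above, so it is W.
From (3,0), the L positions reachable in one move are: (2,0).

Move to (2,0).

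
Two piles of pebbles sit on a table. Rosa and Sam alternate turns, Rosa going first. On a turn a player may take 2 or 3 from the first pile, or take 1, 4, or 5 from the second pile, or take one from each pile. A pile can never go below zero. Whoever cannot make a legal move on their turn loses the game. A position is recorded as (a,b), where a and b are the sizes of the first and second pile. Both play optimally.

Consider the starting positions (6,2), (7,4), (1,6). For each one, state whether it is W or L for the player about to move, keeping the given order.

(6,2): L, (7,4): L, (1,6): W

Compute win/loss labels from the base case upward. A position with no move is L. Any other position is W if it can reach an L in one move, else L.
No move ever increases a pile, so every position that can arise here has a ≤ 7 and b ≤ 6; it is enough to label the cells with 0 ≤ a ≤ 7 and 0 ≤ b ≤ 6.
Every move lowers a or b (never raises either), so fill the grid row by row in increasing a, and left to right within a row: each cell's successors are then already labelled.
      b=0  b=1  b=2  b=3  b=4  b=5  b=6
a=0:    L    W    L    W    W    W    W
a=1:    L    W    L    W    W    W    W
a=2:    W    W    W    W    L    W    L
a=3:    W    L    W    L    W    W    W
a=4:    W    L    W    L    W    W    W
a=5:    L    W    W    W    W    W    W
a=6:    L    W    L    W    W    W    W
a=7:    W    W    L    W    L    W    W
Cells with no legal move (terminal, hence L): (0,0), (1,0).
The remaining L cells, each justified by listing all of its moves:
(0,2): only reaches (0,1)(W), which is W → L
(1,2): only reaches (1,1)(W), (0,1)(W), all W → L
(2,4): only reaches (0,4)(W), (2,3)(W), (2,0)(W), (1,3)(W), all W → L
(2,6): only reaches (0,6)(W), (2,5)(W), (2,2)(W), (2,1)(W), (1,5)(W), all W → L
(3,1): only reaches (1,1)(W), (0,1)(W), (3,0)(W), (2,0)(W), all W → L
(3,3): only reaches (1,3)(W), (0,3)(W), (3,2)(W), (2,2)(W), all W → L
(4,1): only reaches (2,1)(W), (1,1)(W), (4,0)(W), (3,0)(W), all W → L
(4,3): only reaches (2,3)(W), (1,3)(W), (4,2)(W), (3,2)(W), all W → L
(5,0): only reaches (3,0)(W), (2,0)(W), all W → L
(6,0): only reaches (4,0)(W), (3,0)(W), all W → L
(6,2): only reaches (4,2)(W), (3,2)(W), (6,1)(W), (5,1)(W), all W → L
(7,2): only reaches (5,2)(W), (4,2)(W), (7,1)(W), (6,1)(W), all W → L
(7,4): only reaches (5,4)(W), (4,4)(W), (7,3)(W), (7,0)(W), (6,3)(W), all W → L
Every other cell has at least one move into one of the L cells above, so it is W.
(6,2): one of the L cells justified above, so L
(7,4): one of the L cells justified above, so L
(1,6): the move to (1,2) reaches an L cell, so W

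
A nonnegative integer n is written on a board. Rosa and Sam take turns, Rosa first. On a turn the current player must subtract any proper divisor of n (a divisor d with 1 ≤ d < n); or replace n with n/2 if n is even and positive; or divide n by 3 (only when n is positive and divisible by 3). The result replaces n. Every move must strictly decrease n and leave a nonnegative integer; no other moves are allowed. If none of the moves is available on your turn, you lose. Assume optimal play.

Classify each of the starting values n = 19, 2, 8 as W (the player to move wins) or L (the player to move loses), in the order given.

Compute win/loss labels from the base case upward. A position with no move is L. Any other position is W if it can reach an L in one move, else L.
n=0: no move → L
n=1: no move → L
n=2: reaches L-position 1 → W
n=3: reaches L-position 1 → W
n=4: only reaches 2(W), 3(W), all W → L
n=5: reaches L-position 4 → W
n=6: reaches L-position 4 → W
n=7: only reaches 6(W), which is W → L
n=8: reaches L-position 4 → W
n=9: only reaches 3(W), 6(W), 8(W), all W → L
n=10: reaches L-position 9 → W
n=11: only reaches 10(W), which is W → L
n=12: reaches L-position 4 → W
n=13: only reaches 12(W), which is W → L
n=14: reaches L-position 7 → W
n=15: only reaches 5(W), 10(W), 12(W), 14(W), all W → L
n=16: reaches L-position 15 → W
n=17: only reaches 16(W), which is W → L
n=18: reaches L-position 9 → W
n=19: only reaches 18(W), which is W → L

19: L, 2: W, 8: W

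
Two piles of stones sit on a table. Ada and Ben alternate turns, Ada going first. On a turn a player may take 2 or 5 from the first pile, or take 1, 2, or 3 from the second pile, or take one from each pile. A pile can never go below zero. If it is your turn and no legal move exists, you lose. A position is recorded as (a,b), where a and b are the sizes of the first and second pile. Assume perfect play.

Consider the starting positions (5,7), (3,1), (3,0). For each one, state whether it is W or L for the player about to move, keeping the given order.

(5,7): W, (3,1): L, (3,0): W

Work bottom-up. With no move the player to move loses. Otherwise the position is W if at least one move leads to an L position for the opponent, and L if every move leads to a W.
No move ever increases a pile, so every position that can arise here has a ≤ 5 and b ≤ 7; it is enough to label the cells with 0 ≤ a ≤ 5 and 0 ≤ b ≤ 7.
Every move lowers a or b (never raises either), so fill the grid row by row in increasing a, and left to right within a row: each cell's successors are then already labelled.
      b=0  b=1  b=2  b=3  b=4  b=5  b=6  b=7
a=0:    L    W    W    W    L    W    W    W
a=1:    L    W    W    W    L    W    W    W
a=2:    W    W    L    W    W    W    L    W
a=3:    W    L    W    W    W    L    W    W
a=4:    L    W    W    W    L    W    W    W
a=5:    W    W    L    W    W    W    L    W
Cells with no legal move (terminal, hence L): (0,0), (1,0).
The remaining L cells, each justified by listing all of its moves:
(0,4): →(0,3)(W), (0,2)(W), (0,1)(W) — all W, so L
(1,4): →(1,3)(W), (1,2)(W), (1,1)(W), (0,3)(W) — all W, so L
(2,2): →(0,2)(W), (2,1)(W), (2,0)(W), (1,1)(W) — all W, so L
(2,6): →(0,6)(W), (2,5)(W), (2,4)(W), (2,3)(W), (1,5)(W) — all W, so L
(3,1): →(1,1)(W), (3,0)(W), (2,0)(W) — all W, so L
(3,5): →(1,5)(W), (3,4)(W), (3,3)(W), (3,2)(W), (2,4)(W) — all W, so L
(4,0): →(2,0)(W) only, which is W, so L
(4,4): →(2,4)(W), (4,3)(W), (4,2)(W), (4,1)(W), (3,3)(W) — all W, so L
(5,2): →(3,2)(W), (0,2)(W), (5,1)(W), (5,0)(W), (4,1)(W) — all W, so L
(5,6): →(3,6)(W), (0,6)(W), (5,5)(W), (5,4)(W), (5,3)(W), (4,5)(W) — all W, so L
Every other cell has at least one move into one of the L cells above, so it is W.
(5,7): the move to (5,6) reaches an L cell, so W
(3,1): one of the L cells justified above, so L
(3,0): the move to (1,0) reaches an L cell, so W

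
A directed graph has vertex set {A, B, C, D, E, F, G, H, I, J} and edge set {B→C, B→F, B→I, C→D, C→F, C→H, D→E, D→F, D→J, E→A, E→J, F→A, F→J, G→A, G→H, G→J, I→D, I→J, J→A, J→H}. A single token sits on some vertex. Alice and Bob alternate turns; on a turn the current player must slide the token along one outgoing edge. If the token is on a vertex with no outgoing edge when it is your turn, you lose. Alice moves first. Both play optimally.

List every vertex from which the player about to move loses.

A, B, D, H

Work bottom-up. With no move the player to move loses. Otherwise the position is W if at least one move leads to an L position for the opponent, and L if every move leads to a W.
Every edge goes from a vertex to one that appears earlier in the order H, A, J, F, E, D, I, G, C, B, so processing vertices in that order labels each vertex after all of its successors.
H: no outgoing edge → L
A: no outgoing edge → L
J: can move to A, which is L ⇒ W
F: can move to A, which is L ⇒ W
E: can move to A, which is L ⇒ W
D: moves to E(W), F(W), J(W); every one is W ⇒ L
I: can move to D, which is L ⇒ W
G: can move to A, which is L ⇒ W
C: can move to D, which is L ⇒ W
B: moves to C(W), I(W), F(W); every one is W ⇒ L
Reading off the rows marked L gives the requested list; there are 4 such vertices.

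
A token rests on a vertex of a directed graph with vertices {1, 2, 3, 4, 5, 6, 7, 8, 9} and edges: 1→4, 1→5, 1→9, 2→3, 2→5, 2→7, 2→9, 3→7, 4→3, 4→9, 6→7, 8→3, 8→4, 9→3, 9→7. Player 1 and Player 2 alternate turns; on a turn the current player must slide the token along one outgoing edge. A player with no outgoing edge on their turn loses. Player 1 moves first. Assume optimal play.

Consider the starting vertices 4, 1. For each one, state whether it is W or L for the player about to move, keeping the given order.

Classify positions by backward induction: terminal positions (no move available) are L. From any other position, the mover wins iff some move reaches an L.
Every edge goes from a vertex to one that appears earlier in the order 7, 5, 3, 9, 2, 6, 4, 1, 8, so processing vertices in that order labels each vertex after all of its successors.
7: no outgoing edge → L
5: no outgoing edge → L
3: →7(L), so W
9: →7(L), so W
2: →5(L), so W
6: →7(L), so W
4: →9(W), 3(W) — all W, so L
1: →4(L), so W
8: →4(L), so W

4: L, 1: W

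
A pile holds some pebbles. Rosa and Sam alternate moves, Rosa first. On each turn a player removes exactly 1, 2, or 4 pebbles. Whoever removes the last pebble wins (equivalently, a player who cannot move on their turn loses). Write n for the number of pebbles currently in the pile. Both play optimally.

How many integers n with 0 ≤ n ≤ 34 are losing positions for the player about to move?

Label each position W (a win for the player to move) or L (a loss). A position with no legal move is L; any other position is W exactly when some move reaches an L, and L when every move reaches a W.
n=0: no move → L
n=1: can move to 0, which is L ⇒ W
n=2: can move to 0, which is L ⇒ W
n=3: moves to 2(W), 1(W); every one is W ⇒ L
n=4: can move to 3, which is L ⇒ W
n=5: can move to 3, which is L ⇒ W
n=6: moves to 5(W), 4(W), 2(W); every one is W ⇒ L
n=7: can move to 6, which is L ⇒ W
n=8: can move to 6, which is L ⇒ W
n=9: moves to 8(W), 7(W), 5(W); every one is W ⇒ L
n=10: can move to 9, which is L ⇒ W
n=11: can move to 9, which is L ⇒ W
n=12: moves to 11(W), 10(W), 8(W); every one is W ⇒ L
n=13: can move to 12, which is L ⇒ W
n=14: can move to 12, which is L ⇒ W
n=15: moves to 14(W), 13(W), 11(W); every one is W ⇒ L
n=16: can move to 15, which is L ⇒ W
n=17: can move to 15, which is L ⇒ W
n=18: moves to 17(W), 16(W), 14(W); every one is W ⇒ L
n=19: can move to 18, which is L ⇒ W
n=20: can move to 18, which is L ⇒ W
n=21: moves to 20(W), 19(W), 17(W); every one is W ⇒ L
n=22: can move to 21, which is L ⇒ W
n=23: can move to 21, which is L ⇒ W
n=24: moves to 23(W), 22(W), 20(W); every one is W ⇒ L
n=25: can move to 24, which is L ⇒ W
n=26: can move to 24, which is L ⇒ W
n=27: moves to 26(W), 25(W), 23(W); every one is W ⇒ L
n=28: can move to 27, which is L ⇒ W
n=29: can move to 27, which is L ⇒ W
n=30: moves to 29(W), 28(W), 26(W); every one is W ⇒ L
n=31: can move to 30, which is L ⇒ W
n=32: can move to 30, which is L ⇒ W
n=33: moves to 32(W), 31(W), 29(W); every one is W ⇒ L
n=34: can move to 33, which is L ⇒ W
L entries with 0 ≤ n ≤ 34: n = 0, 3, 6, 9, 12, 15, 18, 21, 24, 27, 30, 33; that makes 12.

12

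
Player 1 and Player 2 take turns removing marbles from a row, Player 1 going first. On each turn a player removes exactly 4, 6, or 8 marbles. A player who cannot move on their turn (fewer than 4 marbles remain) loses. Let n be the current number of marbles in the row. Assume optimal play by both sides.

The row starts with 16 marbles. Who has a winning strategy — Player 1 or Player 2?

Use the standard recursion: the mover loses at a terminal position; elsewhere, the mover wins exactly when some move hands the opponent an L position.
n=0: no move → L
n=1: no move → L
n=2: no move → L
n=3: no move → L
n=4: →0(L), so W
n=5: →1(L), so W
n=6: →2(L), so W
n=7: →3(L), so W
n=8: →2(L), so W
n=9: →3(L), so W
n=10: →2(L), so W
n=11: →3(L), so W
n=12: →8(W), 6(W), 4(W) — all W, so L
n=13: →9(W), 7(W), 5(W) — all W, so L
n=14: →10(W), 8(W), 6(W) — all W, so L
n=15: →11(W), 9(W), 7(W) — all W, so L
n=16: →12(L), so W
The starting position 16 is W: Player 1 should remove 4, leaving 12, handing over an L position.

Player 1 wins.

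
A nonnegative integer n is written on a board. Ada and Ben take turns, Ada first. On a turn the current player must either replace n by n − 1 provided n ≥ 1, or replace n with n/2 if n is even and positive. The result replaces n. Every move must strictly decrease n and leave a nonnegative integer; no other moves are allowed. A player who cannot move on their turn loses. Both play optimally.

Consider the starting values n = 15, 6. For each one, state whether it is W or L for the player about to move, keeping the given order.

Positions with no move are L. A position that does have a move is losing for the player to move precisely when every available move leads to a winning position for the opponent. Fill in the labels:
n=0: no move → L
n=1: →0(L), so W
n=2: →1(W) only, which is W, so L
n=3: →2(L), so W
n=4: →2(L), so W
n=5: →4(W) only, which is W, so L
n=6: →5(L), so W
n=7: →6(W) only, which is W, so L
n=8: →7(L), so W
n=9: →8(W) only, which is W, so L
n=10: →5(L), so W
n=11: →10(W) only, which is W, so L
n=12: →11(L), so W
n=13: →12(W) only, which is W, so L
n=14: →7(L), so W
n=15: →14(W) only, which is W, so L

15: L, 6: W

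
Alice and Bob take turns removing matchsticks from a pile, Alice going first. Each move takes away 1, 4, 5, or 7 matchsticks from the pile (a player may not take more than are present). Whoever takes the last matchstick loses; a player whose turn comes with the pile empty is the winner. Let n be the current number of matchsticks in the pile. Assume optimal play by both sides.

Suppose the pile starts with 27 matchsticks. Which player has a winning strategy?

Compute win/loss labels from the base case upward. A position with no move is W. Any other position is W if it can reach an L in one move, else L.
n=0: no move; the opponent has just taken the last matchstick and therefore loses → W
n=1: only reaches 0(W), which is W → L
n=2: reaches L-position 1 → W
n=3: only reaches 2(W), which is W → L
n=4: reaches L-position 3 → W
n=5: reaches L-position 1 → W
n=6: reaches L-position 1 → W
n=7: reaches L-position 3 → W
n=8: reaches L-position 3 → W
n=9: only reaches 8(W), 5(W), 4(W), 2(W), all W → L
n=10: reaches L-position 9 → W
n=11: only reaches 10(W), 7(W), 6(W), 4(W), all W → L
n=12: reaches L-position 11 → W
n=13: reaches L-position 9 → W
n=14: reaches L-position 9 → W
n=15: reaches L-position 11 → W
n=16: reaches L-position 11 → W
n=17: only reaches 16(W), 13(W), 12(W), 10(W), all W → L
n=18: reaches L-position 17 → W
n=19: only reaches 18(W), 15(W), 14(W), 12(W), all W → L
n=20: reaches L-position 19 → W
n=21: reaches L-position 17 → W
n=22: reaches L-position 17 → W
n=23: reaches L-position 19 → W
n=24: reaches L-position 19 → W
n=25: only reaches 24(W), 21(W), 20(W), 18(W), all W → L
n=26: reaches L-position 25 → W
n=27: only reaches 26(W), 23(W), 22(W), 20(W), all W → L
The starting position 27 is L: whatever Alice does, the opponent receives a W position.

Bob wins.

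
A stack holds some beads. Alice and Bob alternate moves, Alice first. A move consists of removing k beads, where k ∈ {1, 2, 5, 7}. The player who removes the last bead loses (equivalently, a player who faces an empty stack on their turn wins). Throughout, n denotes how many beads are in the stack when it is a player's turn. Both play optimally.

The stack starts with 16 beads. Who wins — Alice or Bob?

Bob wins.

Compute win/loss labels from the base case upward. A position with no move is W. Any other position is W if it can reach an L in one move, else L.
n=0: no move; the opponent has just taken the last bead and therefore loses → W
n=1: →0(W) only, which is W, so L
n=2: →1(L), so W
n=3: →1(L), so W
n=4: →3(W), 2(W) — all W, so L
n=5: →4(L), so W
n=6: →4(L), so W
n=7: →6(W), 5(W), 2(W), 0(W) — all W, so L
n=8: →7(L), so W
n=9: →7(L), so W
n=10: →9(W), 8(W), 5(W), 3(W) — all W, so L
n=11: →10(L), so W
n=12: →10(L), so W
n=13: →12(W), 11(W), 8(W), 6(W) — all W, so L
n=14: →13(L), so W
n=15: →13(L), so W
n=16: →15(W), 14(W), 11(W), 9(W) — all W, so L
The starting position 16 is L: whatever Alice does, the opponent receives a W position.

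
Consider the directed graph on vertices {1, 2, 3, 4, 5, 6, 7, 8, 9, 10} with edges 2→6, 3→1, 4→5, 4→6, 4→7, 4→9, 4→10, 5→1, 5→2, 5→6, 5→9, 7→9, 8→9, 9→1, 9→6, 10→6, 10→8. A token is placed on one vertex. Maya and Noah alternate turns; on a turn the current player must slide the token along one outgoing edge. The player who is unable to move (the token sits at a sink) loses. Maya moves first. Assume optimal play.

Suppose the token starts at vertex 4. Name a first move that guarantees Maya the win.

Compute win/loss labels from the base case upward. A position with no move is L. Any other position is W if it can reach an L in one move, else L.
Every edge goes from a vertex to one that appears earlier in the order 1, 6, 9, 2, 5, 3, 7, 8, 10, 4, so processing vertices in that order labels each vertex after all of its successors.
1: no outgoing edge → L
6: no outgoing edge → L
9: →6(L), so W
2: →6(L), so W
5: →6(L), so W
3: →1(L), so W
7: →9(W) only, which is W, so L
8: →9(W) only, which is W, so L
10: →8(L), so W
4: →7(L), so W
From 4, the L positions reachable in one move are: 7, 6. Any move reaching one of these is winning.

Move to 7.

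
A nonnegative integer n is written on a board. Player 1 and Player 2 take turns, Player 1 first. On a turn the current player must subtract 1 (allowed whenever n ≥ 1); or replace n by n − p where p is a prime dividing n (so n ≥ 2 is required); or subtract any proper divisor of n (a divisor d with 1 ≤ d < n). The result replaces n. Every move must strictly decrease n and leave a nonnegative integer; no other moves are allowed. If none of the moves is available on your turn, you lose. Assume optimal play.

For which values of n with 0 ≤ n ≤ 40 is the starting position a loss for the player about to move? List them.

Label each position W (a win for the player to move) or L (a loss). A position with no legal move is L; any other position is W exactly when some move reaches an L, and L when every move reaches a W.
n=0: no move → L
n=1: W (go to 0, an L position)
n=2: W (go to 0, an L position)
n=3: W (go to 0, an L position)
n=4: L (options 2(W), 3(W) are all W)
n=5: W (go to 0, an L position)
n=6: W (go to 4, an L position)
n=7: W (go to 0, an L position)
n=8: W (go to 4, an L position)
n=9: L (options 6(W), 8(W) are all W)
n=10: W (go to 9, an L position)
n=11: W (go to 0, an L position)
n=12: W (go to 9, an L position)
n=13: W (go to 0, an L position)
n=14: L (options 7(W), 12(W), 13(W) are all W)
n=15: W (go to 14, an L position)
n=16: W (go to 14, an L position)
n=17: W (go to 0, an L position)
n=18: W (go to 9, an L position)
n=19: W (go to 0, an L position)
n=20: L (options 10(W), 15(W), 16(W), 18(W), 19(W) are all W)
n=21: W (go to 14, an L position)
n=22: W (go to 20, an L position)
n=23: W (go to 0, an L position)
n=24: W (go to 20, an L position)
n=25: W (go to 20, an L position)
n=26: L (options 13(W), 24(W), 25(W) are all W)
n=27: W (go to 26, an L position)
n=28: W (go to 14, an L position)
n=29: W (go to 0, an L position)
n=30: W (go to 20, an L position)
n=31: W (go to 0, an L position)
n=32: L (options 16(W), 24(W), 28(W), 30(W), 31(W) are all W)
n=33: W (go to 32, an L position)
n=34: W (go to 32, an L position)
n=35: L (options 28(W), 30(W), 34(W) are all W)
n=36: W (go to 32, an L position)
n=37: W (go to 0, an L position)
n=38: L (options 19(W), 36(W), 37(W) are all W)
n=39: W (go to 26, an L position)
n=40: W (go to 20, an L position)
Reading off the rows marked L gives the requested list; there are 9 such values of n.

0, 4, 9, 14, 20, 26, 32, 35, 38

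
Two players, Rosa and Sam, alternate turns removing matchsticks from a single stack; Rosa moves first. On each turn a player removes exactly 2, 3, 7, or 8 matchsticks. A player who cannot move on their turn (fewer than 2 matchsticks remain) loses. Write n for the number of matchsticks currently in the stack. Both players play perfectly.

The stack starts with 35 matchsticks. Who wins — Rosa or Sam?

Sam wins.

Classify positions by backward induction: terminal positions (no move available) are L. From any other position, the mover wins iff some move reaches an L.
n=0: no move → L
n=1: no move → L
n=2: →0(L), so W
n=3: →1(L), so W
n=4: →1(L), so W
n=5: →3(W), 2(W) — all W, so L
n=6: →4(W), 3(W) — all W, so L
n=7: →5(L), so W
n=8: →6(L), so W
n=9: →6(L), so W
n=10: →8(W), 7(W), 3(W), 2(W) — all W, so L
n=11: →9(W), 8(W), 4(W), 3(W) — all W, so L
n=12: →10(L), so W
n=13: →11(L), so W
n=14: →11(L), so W
n=15: →13(W), 12(W), 8(W), 7(W) — all W, so L
n=16: →14(W), 13(W), 9(W), 8(W) — all W, so L
n=17: →15(L), so W
n=18: →16(L), so W
n=19: →16(L), so W
n=20: →18(W), 17(W), 13(W), 12(W) — all W, so L
n=21: →19(W), 18(W), 14(W), 13(W) — all W, so L
n=22: →20(L), so W
n=23: →21(L), so W
n=24: →21(L), so W
n=25: →23(W), 22(W), 18(W), 17(W) — all W, so L
n=26: →24(W), 23(W), 19(W), 18(W) — all W, so L
n=27: →25(L), so W
n=28: →26(L), so W
n=29: →26(L), so W
n=30: →28(W), 27(W), 23(W), 22(W) — all W, so L
n=31: →29(W), 28(W), 24(W), 23(W) — all W, so L
n=32: →30(L), so W
n=33: →31(L), so W
n=34: →31(L), so W
n=35: →33(W), 32(W), 28(W), 27(W) — all W, so L
Every move from 35 reaches a W position, so the mover loses.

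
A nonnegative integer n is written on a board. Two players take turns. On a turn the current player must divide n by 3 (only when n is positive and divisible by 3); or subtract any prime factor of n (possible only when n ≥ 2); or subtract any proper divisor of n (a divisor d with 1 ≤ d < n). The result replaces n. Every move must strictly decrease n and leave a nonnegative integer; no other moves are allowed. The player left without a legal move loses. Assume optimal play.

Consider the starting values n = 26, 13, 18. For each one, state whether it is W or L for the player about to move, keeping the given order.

Classify positions by backward induction: terminal positions (no move available) are L. From any other position, the mover wins iff some move reaches an L.
n=0: no move → L
n=1: no move → L
n=2: W (go to 0, an L position)
n=3: W (go to 0, an L position)
n=4: L (options 2(W), 3(W) are all W)
n=5: W (go to 0, an L position)
n=6: W (go to 4, an L position)
n=7: W (go to 0, an L position)
n=8: W (go to 4, an L position)
n=9: L (options 3(W), 6(W), 8(W) are all W)
n=10: W (go to 9, an L position)
n=11: W (go to 0, an L position)
n=12: W (go to 4, an L position)
n=13: W (go to 0, an L position)
n=14: L (options 7(W), 12(W), 13(W) are all W)
n=15: W (go to 14, an L position)
n=16: W (go to 14, an L position)
n=17: W (go to 0, an L position)
n=18: W (go to 9, an L position)
n=19: W (go to 0, an L position)
n=20: L (options 10(W), 15(W), 16(W), 18(W), 19(W) are all W)
n=21: W (go to 14, an L position)
n=22: W (go to 20, an L position)
n=23: W (go to 0, an L position)
n=24: W (go to 20, an L position)
n=25: W (go to 20, an L position)
n=26: L (options 13(W), 24(W), 25(W) are all W)

26: L, 13: W, 18: W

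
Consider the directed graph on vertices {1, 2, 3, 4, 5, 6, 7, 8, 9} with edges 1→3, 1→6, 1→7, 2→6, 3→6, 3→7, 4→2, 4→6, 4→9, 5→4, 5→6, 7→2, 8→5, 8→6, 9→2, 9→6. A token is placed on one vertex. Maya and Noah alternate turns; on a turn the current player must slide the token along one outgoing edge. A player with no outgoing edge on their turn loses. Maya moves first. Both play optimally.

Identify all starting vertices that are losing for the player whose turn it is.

Classify positions by backward induction: terminal positions (no move available) are L. From any other position, the mover wins iff some move reaches an L.
Every edge goes from a vertex to one that appears earlier in the order 6, 2, 9, 4, 5, 8, 7, 3, 1, so processing vertices in that order labels each vertex after all of its successors.
6: no outgoing edge → L
2: reaches L-position 6 → W
9: reaches L-position 6 → W
4: reaches L-position 6 → W
5: reaches L-position 6 → W
8: reaches L-position 6 → W
7: only reaches 2(W), which is W → L
3: reaches L-position 7 → W
1: reaches L-position 7 → W
Reading off the rows marked L gives the requested list; there are 2 such vertices.

6, 7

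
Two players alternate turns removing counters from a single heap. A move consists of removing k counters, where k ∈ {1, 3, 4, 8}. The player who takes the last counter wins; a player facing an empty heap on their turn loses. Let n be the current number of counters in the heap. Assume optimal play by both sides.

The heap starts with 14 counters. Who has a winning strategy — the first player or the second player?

The second player wins.

Build the W/L table. Terminal = L. A non-terminal position is W if it has a move to some L; otherwise it is L.
n=0: no move → L
n=1: →0(L), so W
n=2: →1(W) only, which is W, so L
n=3: →2(L), so W
n=4: →0(L), so W
n=5: →2(L), so W
n=6: →2(L), so W
n=7: →6(W), 4(W), 3(W) — all W, so L
n=8: →7(L), so W
n=9: →8(W), 6(W), 5(W), 1(W) — all W, so L
n=10: →9(L), so W
n=11: →7(L), so W
n=12: →9(L), so W
n=13: →9(L), so W
n=14: →13(W), 11(W), 10(W), 6(W) — all W, so L
Every move from 14 reaches a W position, so the mover loses.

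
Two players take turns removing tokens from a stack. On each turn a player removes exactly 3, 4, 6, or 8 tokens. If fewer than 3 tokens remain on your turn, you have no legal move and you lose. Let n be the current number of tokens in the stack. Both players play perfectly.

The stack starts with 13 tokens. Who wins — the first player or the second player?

Build the W/L table. Terminal = L. A non-terminal position is W if it has a move to some L; otherwise it is L.
n=0: no move → L
n=1: no move → L
n=2: no move → L
n=3: →0(L), so W
n=4: →1(L), so W
n=5: →2(L), so W
n=6: →2(L), so W
n=7: →1(L), so W
n=8: →2(L), so W
n=9: →1(L), so W
n=10: →2(L), so W
n=11: →8(W), 7(W), 5(W), 3(W) — all W, so L
n=12: →9(W), 8(W), 6(W), 4(W) — all W, so L
n=13: →10(W), 9(W), 7(W), 5(W) — all W, so L
Every move from 13 reaches a W position, so the mover loses.

The second player wins.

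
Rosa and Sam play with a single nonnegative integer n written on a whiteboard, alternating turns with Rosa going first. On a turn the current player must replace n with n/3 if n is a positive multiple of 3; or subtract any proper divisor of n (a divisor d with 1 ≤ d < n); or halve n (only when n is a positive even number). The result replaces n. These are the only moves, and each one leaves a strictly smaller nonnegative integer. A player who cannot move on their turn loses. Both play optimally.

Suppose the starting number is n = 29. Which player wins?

Rosa wins.

Compute win/loss labels from the base case upward. A position with no move is L. Any other position is W if it can reach an L in one move, else L.
n=0: no move → L
n=1: no move → L
n=2: W (go to 1, an L position)
n=3: W (go to 1, an L position)
n=4: L (options 2(W), 3(W) are all W)
n=5: W (go to 4, an L position)
n=6: W (go to 4, an L position)
n=7: L (sole option 6(W) is W)
n=8: W (go to 4, an L position)
n=9: L (options 3(W), 6(W), 8(W) are all W)
n=10: W (go to 9, an L position)
n=11: L (sole option 10(W) is W)
n=12: W (go to 4, an L position)
n=13: L (sole option 12(W) is W)
n=14: W (go to 7, an L position)
n=15: L (options 5(W), 10(W), 12(W), 14(W) are all W)
n=16: W (go to 15, an L position)
n=17: L (sole option 16(W) is W)
n=18: W (go to 9, an L position)
n=19: L (sole option 18(W) is W)
n=20: W (go to 15, an L position)
n=21: W (go to 7, an L position)
n=22: W (go to 11, an L position)
n=23: L (sole option 22(W) is W)
n=24: W (go to 23, an L position)
n=25: L (options 20(W), 24(W) are all W)
n=26: W (go to 13, an L position)
n=27: W (go to 9, an L position)
n=28: L (options 14(W), 21(W), 24(W), 26(W), 27(W) are all W)
n=29: W (go to 28, an L position)
The starting position 29 is W: Rosa should move to 28, handing over an L position.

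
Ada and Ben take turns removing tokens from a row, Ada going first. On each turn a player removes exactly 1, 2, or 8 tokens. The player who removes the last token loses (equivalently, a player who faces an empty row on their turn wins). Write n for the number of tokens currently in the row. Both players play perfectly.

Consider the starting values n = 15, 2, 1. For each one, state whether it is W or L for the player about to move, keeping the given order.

15: W, 2: W, 1: L

Classify positions by backward induction: terminal positions (no move available) are W. From any other position, the mover wins iff some move reaches an L.
n=0: no move; the opponent has just taken the last token and therefore loses → W
n=1: only reaches 0(W), which is W → L
n=2: reaches L-position 1 → W
n=3: reaches L-position 1 → W
n=4: only reaches 3(W), 2(W), all W → L
n=5: reaches L-position 4 → W
n=6: reaches L-position 4 → W
n=7: only reaches 6(W), 5(W), all W → L
n=8: reaches L-position 7 → W
n=9: reaches L-position 7 → W
n=10: only reaches 9(W), 8(W), 2(W), all W → L
n=11: reaches L-position 10 → W
n=12: reaches L-position 10 → W
n=13: only reaches 12(W), 11(W), 5(W), all W → L
n=14: reaches L-position 13 → W
n=15: reaches L-position 13 → W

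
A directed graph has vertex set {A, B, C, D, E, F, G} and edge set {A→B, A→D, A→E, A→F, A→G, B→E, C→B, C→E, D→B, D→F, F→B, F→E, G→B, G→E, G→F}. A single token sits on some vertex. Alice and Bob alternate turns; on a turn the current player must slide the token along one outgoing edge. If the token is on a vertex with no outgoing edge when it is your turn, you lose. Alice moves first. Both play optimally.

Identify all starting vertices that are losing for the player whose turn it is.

D, E

Label each position W (a win for the player to move) or L (a loss). A position with no legal move is L; any other position is W exactly when some move reaches an L, and L when every move reaches a W.
Every edge goes from a vertex to one that appears earlier in the order E, B, F, G, D, C, A, so processing vertices in that order labels each vertex after all of its successors.
E: no outgoing edge → L
B: →E(L), so W
F: →E(L), so W
G: →E(L), so W
D: →F(W), B(W) — all W, so L
C: →E(L), so W
A: →D(L), so W
Reading off the rows marked L gives the requested list; there are 2 such vertices.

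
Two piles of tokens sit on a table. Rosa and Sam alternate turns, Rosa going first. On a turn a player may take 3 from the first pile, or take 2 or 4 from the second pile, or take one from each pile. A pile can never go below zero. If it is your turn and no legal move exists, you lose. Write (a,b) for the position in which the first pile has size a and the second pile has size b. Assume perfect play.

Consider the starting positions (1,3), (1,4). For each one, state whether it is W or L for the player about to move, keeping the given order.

(1,3): L, (1,4): W

Compute win/loss labels from the base case upward. A position with no move is L. Any other position is W if it can reach an L in one move, else L.
No move ever increases a pile, so every position that can arise here has a ≤ 1 and b ≤ 4; it is enough to label the cells with 0 ≤ a ≤ 1 and 0 ≤ b ≤ 4.
Every move lowers a or b (never raises either), so fill the grid row by row in increasing a, and left to right within a row: each cell's successors are then already labelled.
      b=0  b=1  b=2  b=3  b=4
a=0:    L    L    W    W    W
a=1:    L    W    W    L    W
Cells with no legal move (terminal, hence L): (0,0), (0,1), (1,0).
The remaining L cells, each justified by listing all of its moves:
(1,3): L (options (1,1)(W), (0,2)(W) are all W)
Every other cell has at least one move into one of the L cells above, so it is W.
(1,3): one of the L cells justified above, so L
(1,4): the move to (1,0) reaches an L cell, so W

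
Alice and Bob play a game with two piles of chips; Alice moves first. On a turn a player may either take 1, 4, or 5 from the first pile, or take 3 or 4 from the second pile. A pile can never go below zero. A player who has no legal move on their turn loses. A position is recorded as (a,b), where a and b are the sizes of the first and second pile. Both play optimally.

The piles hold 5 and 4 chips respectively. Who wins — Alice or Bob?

Alice wins.

Positions with no move are L. A position that does have a move is losing for the player to move precisely when every available move leads to a winning position for the opponent. Fill in the labels:
No move ever increases a pile, so every position that can arise here has a ≤ 5 and b ≤ 4; it is enough to label the cells with 0 ≤ a ≤ 5 and 0 ≤ b ≤ 4.
Every move lowers a or b (never raises either), so fill the grid row by row in increasing a, and left to right within a row: each cell's successors are then already labelled.
      b=0  b=1  b=2  b=3  b=4
a=0:    L    L    L    W    W
a=1:    W    W    W    L    L
a=2:    L    L    L    W    W
a=3:    W    W    W    L    L
a=4:    W    W    W    W    W
a=5:    W    W    W    W    W
Cells with no legal move (terminal, hence L): (0,0), (0,1), (0,2).
The remaining L cells, each justified by listing all of its moves:
(1,3): →(0,3)(W), (1,0)(W) — all W, so L
(1,4): →(0,4)(W), (1,1)(W), (1,0)(W) — all W, so L
(2,0): →(1,0)(W) only, which is W, so L
(2,1): →(1,1)(W) only, which is W, so L
(2,2): →(1,2)(W) only, which is W, so L
(3,3): →(2,3)(W), (3,0)(W) — all W, so L
(3,4): →(2,4)(W), (3,1)(W), (3,0)(W) — all W, so L
Every other cell has at least one move into one of the L cells above, so it is W.
The starting position (5,4) is W: Alice should move to (1,4), handing over an L position.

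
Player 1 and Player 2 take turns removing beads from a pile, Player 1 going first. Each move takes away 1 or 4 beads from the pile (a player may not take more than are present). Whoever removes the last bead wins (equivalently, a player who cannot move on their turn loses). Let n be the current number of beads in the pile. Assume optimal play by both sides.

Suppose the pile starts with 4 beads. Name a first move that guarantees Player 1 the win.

Remove 4, leaving 0.

Work bottom-up. With no move the player to move loses. Otherwise the position is W if at least one move leads to an L position for the opponent, and L if every move leads to a W.
n=0: no move → L
n=1: →0(L), so W
n=2: →1(W) only, which is W, so L
n=3: →2(L), so W
n=4: →0(L), so W
From 4, the L positions reachable in one move are: 0.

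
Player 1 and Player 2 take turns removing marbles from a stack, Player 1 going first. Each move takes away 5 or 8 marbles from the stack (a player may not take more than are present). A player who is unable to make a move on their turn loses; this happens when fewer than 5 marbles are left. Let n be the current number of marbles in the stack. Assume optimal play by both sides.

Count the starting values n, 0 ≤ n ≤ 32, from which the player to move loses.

Build the W/L table. Terminal = L. A non-terminal position is W if it has a move to some L; otherwise it is L.
n=0: no move → L
n=1: no move → L
n=2: no move → L
n=3: no move → L
n=4: no move → L
n=5: W (go to 0, an L position)
n=6: W (go to 1, an L position)
n=7: W (go to 2, an L position)
n=8: W (go to 3, an L position)
n=9: W (go to 4, an L position)
n=10: W (go to 2, an L position)
n=11: W (go to 3, an L position)
n=12: W (go to 4, an L position)
n=13: L (options 8(W), 5(W) are all W)
n=14: L (options 9(W), 6(W) are all W)
n=15: L (options 10(W), 7(W) are all W)
n=16: L (options 11(W), 8(W) are all W)
n=17: L (options 12(W), 9(W) are all W)
n=18: W (go to 13, an L position)
n=19: W (go to 14, an L position)
n=20: W (go to 15, an L position)
n=21: W (go to 16, an L position)
n=22: W (go to 17, an L position)
n=23: W (go to 15, an L position)
n=24: W (go to 16, an L position)
n=25: W (go to 17, an L position)
n=26: L (options 21(W), 18(W) are all W)
n=27: L (options 22(W), 19(W) are all W)
n=28: L (options 23(W), 20(W) are all W)
n=29: L (options 24(W), 21(W) are all W)
n=30: L (options 25(W), 22(W) are all W)
n=31: W (go to 26, an L position)
n=32: W (go to 27, an L position)
L entries with 0 ≤ n ≤ 32: n = 0, 1, 2, 3, 4, 13, 14, 15, 16, 17, 26, 27, 28, 29, 30; that makes 15.

15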